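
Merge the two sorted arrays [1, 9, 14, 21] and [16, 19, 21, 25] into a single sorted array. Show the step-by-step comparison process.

Merging process:

Compare 1 vs 16: take 1 from left. Merged: [1]
Compare 9 vs 16: take 9 from left. Merged: [1, 9]
Compare 14 vs 16: take 14 from left. Merged: [1, 9, 14]
Compare 21 vs 16: take 16 from right. Merged: [1, 9, 14, 16]
Compare 21 vs 19: take 19 from right. Merged: [1, 9, 14, 16, 19]
Compare 21 vs 21: take 21 from left. Merged: [1, 9, 14, 16, 19, 21]
Append remaining from right: [21, 25]. Merged: [1, 9, 14, 16, 19, 21, 21, 25]

Final merged array: [1, 9, 14, 16, 19, 21, 21, 25]
Total comparisons: 6

The merged array is [1, 9, 14, 16, 19, 21, 21, 25], requiring 6 comparisons. The merge step runs in O(n) time where n is the total number of elements.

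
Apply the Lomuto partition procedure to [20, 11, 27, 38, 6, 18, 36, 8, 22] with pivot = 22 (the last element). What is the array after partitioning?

Lomuto partition with pivot = 22:

Initial array: [20, 11, 27, 38, 6, 18, 36, 8, 22]

arr[0]=20 <= 22: swap with position 0, array becomes [20, 11, 27, 38, 6, 18, 36, 8, 22]
arr[1]=11 <= 22: swap with position 1, array becomes [20, 11, 27, 38, 6, 18, 36, 8, 22]
arr[2]=27 > 22: no swap
arr[3]=38 > 22: no swap
arr[4]=6 <= 22: swap with position 2, array becomes [20, 11, 6, 38, 27, 18, 36, 8, 22]
arr[5]=18 <= 22: swap with position 3, array becomes [20, 11, 6, 18, 27, 38, 36, 8, 22]
arr[6]=36 > 22: no swap
arr[7]=8 <= 22: swap with position 4, array becomes [20, 11, 6, 18, 8, 38, 36, 27, 22]

Place pivot at position 5: [20, 11, 6, 18, 8, 22, 36, 27, 38]
Pivot position: 5

After partitioning with pivot 22, the array becomes [20, 11, 6, 18, 8, 22, 36, 27, 38]. The pivot is placed at index 5. All elements to the left of the pivot are <= 22, and all elements to the right are > 22.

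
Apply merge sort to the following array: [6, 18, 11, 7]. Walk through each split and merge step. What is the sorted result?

Merge sort trace:

Split: [6, 18, 11, 7] -> [6, 18] and [11, 7]
  Split: [6, 18] -> [6] and [18]
  Merge: [6] + [18] -> [6, 18]
  Split: [11, 7] -> [11] and [7]
  Merge: [11] + [7] -> [7, 11]
Merge: [6, 18] + [7, 11] -> [6, 7, 11, 18]

Final sorted array: [6, 7, 11, 18]

The merge sort proceeds by recursively splitting the array and merging sorted halves.
After all merges, the sorted array is [6, 7, 11, 18].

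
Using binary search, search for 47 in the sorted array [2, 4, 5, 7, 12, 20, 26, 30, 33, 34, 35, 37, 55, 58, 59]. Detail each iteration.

Binary search for 47 in [2, 4, 5, 7, 12, 20, 26, 30, 33, 34, 35, 37, 55, 58, 59]:

lo=0, hi=14, mid=7, arr[mid]=30 -> 30 < 47, search right half
lo=8, hi=14, mid=11, arr[mid]=37 -> 37 < 47, search right half
lo=12, hi=14, mid=13, arr[mid]=58 -> 58 > 47, search left half
lo=12, hi=12, mid=12, arr[mid]=55 -> 55 > 47, search left half
lo=12 > hi=11, target 47 not found

Binary search determines that 47 is not in the array after 4 comparisons. The search space was exhausted without finding the target.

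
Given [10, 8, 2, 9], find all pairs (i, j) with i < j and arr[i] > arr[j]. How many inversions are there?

Finding inversions in [10, 8, 2, 9]:

(0, 1): arr[0]=10 > arr[1]=8
(0, 2): arr[0]=10 > arr[2]=2
(0, 3): arr[0]=10 > arr[3]=9
(1, 2): arr[1]=8 > arr[2]=2

Total inversions: 4

The array has 4 inversion(s): (0,1), (0,2), (0,3), (1,2). Each pair (i,j) satisfies i < j and arr[i] > arr[j].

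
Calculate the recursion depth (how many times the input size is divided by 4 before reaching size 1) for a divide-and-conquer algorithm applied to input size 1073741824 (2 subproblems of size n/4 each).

For divide and conquer with division factor 4:

Problem sizes at each level:
Level 0: 1073741824
Level 1: 268435456
Level 2: 67108864
Level 3: 16777216
Level 4: 4194304
Level 5: 1048576
Level 6: 262144
Level 7: 65536
Level 8: 16384
Level 9: 4096
Level 10: 1024
Level 11: 256
Level 12: 64
Level 13: 16
Level 14: 4
Level 15: 1

The root is level 0 and the size-1 base case is level 15 (the tree spans levels 0 through 15, i.e. 16 levels counting the root), so the depth is the number of divisions: log_4(1073741824) = 15

The recursion tree depth is log_4(1073741824) = 15. At each level, the problem size is divided by 4, so it takes 15 divisions to reduce to a base case of size 1. The algorithm makes 2 recursive calls at each level.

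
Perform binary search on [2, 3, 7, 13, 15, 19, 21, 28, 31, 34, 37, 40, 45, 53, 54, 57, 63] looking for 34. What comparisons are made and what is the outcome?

Binary search for 34 in [2, 3, 7, 13, 15, 19, 21, 28, 31, 34, 37, 40, 45, 53, 54, 57, 63]:

lo=0, hi=16, mid=8, arr[mid]=31 -> 31 < 34, search right half
lo=9, hi=16, mid=12, arr[mid]=45 -> 45 > 34, search left half
lo=9, hi=11, mid=10, arr[mid]=37 -> 37 > 34, search left half
lo=9, hi=9, mid=9, arr[mid]=34 -> Found target at index 9!

Binary search finds 34 at index 9 after 4 comparisons. The search repeatedly halves the search space by comparing with the middle element.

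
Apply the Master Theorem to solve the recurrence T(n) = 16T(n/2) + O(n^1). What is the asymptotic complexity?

Master Theorem for T(n) = 16T(n/2) + O(n^1):

a = 16, b = 2, c = 1
log_b(a) = log_2(16) = 4.0000

Case 1: c = 1 < log_2(16) = 4.0000
T(n) = O(n^(log_2 16)) = O(n^4)

For T(n) = 16T(n/2) + O(n^1): log_2(16) = 4.0000. This is Case 1 of the Master Theorem (c < log_b(a), work dominated by leaves), giving O(n^4).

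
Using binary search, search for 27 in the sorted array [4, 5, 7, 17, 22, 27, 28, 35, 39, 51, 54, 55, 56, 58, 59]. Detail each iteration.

Binary search for 27 in [4, 5, 7, 17, 22, 27, 28, 35, 39, 51, 54, 55, 56, 58, 59]:

lo=0, hi=14, mid=7, arr[mid]=35 -> 35 > 27, search left half
lo=0, hi=6, mid=3, arr[mid]=17 -> 17 < 27, search right half
lo=4, hi=6, mid=5, arr[mid]=27 -> Found target at index 5!

Binary search finds 27 at index 5 after 3 comparisons. The search repeatedly halves the search space by comparing with the middle element.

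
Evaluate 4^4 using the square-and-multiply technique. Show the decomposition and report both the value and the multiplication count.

Computing 4^4 by squaring (build up from 4^1; each line after the first costs one multiplication):

4^1 = 4
4^2 = (4^1)^2 = 4^2 = 16
4^4 = (4^2)^2 = 16^2 = 256

Result: 256
Multiplications needed: 2 (2 lines after 4^1)

4^4 = 256. Using exponentiation by squaring, this requires 2 multiplications. The key idea: if the exponent is even, square the half-power; if odd, multiply by the base once.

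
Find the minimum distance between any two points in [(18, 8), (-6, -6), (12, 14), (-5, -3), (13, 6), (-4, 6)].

Computing all pairwise distances among 6 points:

d((18, 8), (-6, -6)) = 27.7849
d((18, 8), (12, 14)) = 8.4853
d((18, 8), (-5, -3)) = 25.4951
d((18, 8), (13, 6)) = 5.3852
d((18, 8), (-4, 6)) = 22.0907
d((-6, -6), (12, 14)) = 26.9072
d((-6, -6), (-5, -3)) = 3.1623 <-- minimum
d((-6, -6), (13, 6)) = 22.4722
d((-6, -6), (-4, 6)) = 12.1655
d((12, 14), (-5, -3)) = 24.0416
d((12, 14), (13, 6)) = 8.0623
d((12, 14), (-4, 6)) = 17.8885
d((-5, -3), (13, 6)) = 20.1246
d((-5, -3), (-4, 6)) = 9.0554
d((13, 6), (-4, 6)) = 17.0

Closest pair: (-6, -6) and (-5, -3) with distance 3.1623

The closest pair is (-6, -6) and (-5, -3) with Euclidean distance 3.1623. For 6 points, brute-force pairwise comparison is shown above. For large n, the divide-and-conquer algorithm (sort by x, recurse on halves, check the dividing strip) achieves O(n log n).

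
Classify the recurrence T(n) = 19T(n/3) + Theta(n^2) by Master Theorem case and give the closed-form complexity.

Master Theorem for T(n) = 19T(n/3) + O(n^2):

a = 19, b = 3, c = 2
log_b(a) = log_3(19) = 2.6801

Case 1: c = 2 < log_3(19) = 2.6801
T(n) = O(n^(log_3 19))

For T(n) = 19T(n/3) + O(n^2): log_3(19) = 2.6801. This is Case 1 of the Master Theorem (c < log_b(a), work dominated by leaves), giving O(n^(log_3 19)).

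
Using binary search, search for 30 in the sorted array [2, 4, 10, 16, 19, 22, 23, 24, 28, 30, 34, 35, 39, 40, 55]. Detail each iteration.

Binary search for 30 in [2, 4, 10, 16, 19, 22, 23, 24, 28, 30, 34, 35, 39, 40, 55]:

lo=0, hi=14, mid=7, arr[mid]=24 -> 24 < 30, search right half
lo=8, hi=14, mid=11, arr[mid]=35 -> 35 > 30, search left half
lo=8, hi=10, mid=9, arr[mid]=30 -> Found target at index 9!

Binary search finds 30 at index 9 after 3 comparisons. The search repeatedly halves the search space by comparing with the middle element.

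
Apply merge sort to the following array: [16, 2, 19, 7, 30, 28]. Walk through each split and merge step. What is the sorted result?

Merge sort trace:

Split: [16, 2, 19, 7, 30, 28] -> [16, 2, 19] and [7, 30, 28]
  Split: [16, 2, 19] -> [16] and [2, 19]
    Split: [2, 19] -> [2] and [19]
    Merge: [2] + [19] -> [2, 19]
  Merge: [16] + [2, 19] -> [2, 16, 19]
  Split: [7, 30, 28] -> [7] and [30, 28]
    Split: [30, 28] -> [30] and [28]
    Merge: [30] + [28] -> [28, 30]
  Merge: [7] + [28, 30] -> [7, 28, 30]
Merge: [2, 16, 19] + [7, 28, 30] -> [2, 7, 16, 19, 28, 30]

Final sorted array: [2, 7, 16, 19, 28, 30]

The merge sort proceeds by recursively splitting the array and merging sorted halves.
After all merges, the sorted array is [2, 7, 16, 19, 28, 30].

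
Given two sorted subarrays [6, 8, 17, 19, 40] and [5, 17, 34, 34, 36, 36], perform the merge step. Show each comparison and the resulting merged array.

Merging process:

Compare 6 vs 5: take 5 from right. Merged: [5]
Compare 6 vs 17: take 6 from left. Merged: [5, 6]
Compare 8 vs 17: take 8 from left. Merged: [5, 6, 8]
Compare 17 vs 17: take 17 from left. Merged: [5, 6, 8, 17]
Compare 19 vs 17: take 17 from right. Merged: [5, 6, 8, 17, 17]
Compare 19 vs 34: take 19 from left. Merged: [5, 6, 8, 17, 17, 19]
Compare 40 vs 34: take 34 from right. Merged: [5, 6, 8, 17, 17, 19, 34]
Compare 40 vs 34: take 34 from right. Merged: [5, 6, 8, 17, 17, 19, 34, 34]
Compare 40 vs 36: take 36 from right. Merged: [5, 6, 8, 17, 17, 19, 34, 34, 36]
Compare 40 vs 36: take 36 from right. Merged: [5, 6, 8, 17, 17, 19, 34, 34, 36, 36]
Append remaining from left: [40]. Merged: [5, 6, 8, 17, 17, 19, 34, 34, 36, 36, 40]

Final merged array: [5, 6, 8, 17, 17, 19, 34, 34, 36, 36, 40]
Total comparisons: 10

The merged array is [5, 6, 8, 17, 17, 19, 34, 34, 36, 36, 40], requiring 10 comparisons. The merge step runs in O(n) time where n is the total number of elements.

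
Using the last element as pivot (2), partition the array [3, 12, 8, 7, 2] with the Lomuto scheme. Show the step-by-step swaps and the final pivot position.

Lomuto partition with pivot = 2:

Initial array: [3, 12, 8, 7, 2]

arr[0]=3 > 2: no swap
arr[1]=12 > 2: no swap
arr[2]=8 > 2: no swap
arr[3]=7 > 2: no swap

Place pivot at position 0: [2, 12, 8, 7, 3]
Pivot position: 0

After partitioning with pivot 2, the array becomes [2, 12, 8, 7, 3]. The pivot is placed at index 0. All elements to the left of the pivot are <= 2, and all elements to the right are > 2.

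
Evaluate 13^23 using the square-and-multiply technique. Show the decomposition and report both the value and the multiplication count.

Computing 13^23 by squaring (build up from 13^1; each line after the first costs one multiplication):

13^1 = 13
13^2 = (13^1)^2 = 13^2 = 169
13^4 = (13^2)^2 = 169^2 = 28561
13^5 = 13 * 13^4 = 13 * 28561 = 371293
13^10 = (13^5)^2 = 371293^2 = 137858491849
13^11 = 13 * 13^10 = 13 * 137858491849 = 1792160394037
13^22 = (13^11)^2 = 1792160394037^2 = 3211838877954855105157369
13^23 = 13 * 13^22 = 13 * 3211838877954855105157369 = 41753905413413116367045797

Result: 41753905413413116367045797
Multiplications needed: 7 (7 lines after 13^1)

13^23 = 41753905413413116367045797. Using exponentiation by squaring, this requires 7 multiplications. The key idea: if the exponent is even, square the half-power; if odd, multiply by the base once.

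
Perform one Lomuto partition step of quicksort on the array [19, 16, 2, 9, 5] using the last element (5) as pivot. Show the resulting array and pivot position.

Lomuto partition with pivot = 5:

Initial array: [19, 16, 2, 9, 5]

arr[0]=19 > 5: no swap
arr[1]=16 > 5: no swap
arr[2]=2 <= 5: swap with position 0, array becomes [2, 16, 19, 9, 5]
arr[3]=9 > 5: no swap

Place pivot at position 1: [2, 5, 19, 9, 16]
Pivot position: 1

After partitioning with pivot 5, the array becomes [2, 5, 19, 9, 16]. The pivot is placed at index 1. All elements to the left of the pivot are <= 5, and all elements to the right are > 5.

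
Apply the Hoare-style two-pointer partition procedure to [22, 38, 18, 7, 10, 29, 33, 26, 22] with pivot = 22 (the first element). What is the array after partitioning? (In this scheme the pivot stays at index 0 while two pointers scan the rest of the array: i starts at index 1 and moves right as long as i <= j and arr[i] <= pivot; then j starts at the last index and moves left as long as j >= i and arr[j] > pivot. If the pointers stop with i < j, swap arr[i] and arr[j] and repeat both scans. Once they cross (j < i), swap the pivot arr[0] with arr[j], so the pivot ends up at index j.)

Hoare-style two-pointer partition with pivot = 22:

Initial array: [22, 38, 18, 7, 10, 29, 33, 26, 22]

Pointers start at i = 1, j = 8.
i stops at index 1 (arr[1]=38 > 22), j stops at index 8 (arr[8]=22 <= 22): swap arr[1] and arr[8], array becomes [22, 22, 18, 7, 10, 29, 33, 26, 38]
i ends at 5, j ends at 4: the pointers have crossed (j < i), so scanning stops.

Swap pivot arr[0] with arr[4] to place pivot at position 4: [10, 22, 18, 7, 22, 29, 33, 26, 38]
Pivot position: 4

After partitioning with pivot 22, the array becomes [10, 22, 18, 7, 22, 29, 33, 26, 38]. The pivot is placed at index 4. All elements to the left of the pivot are <= 22, and all elements to the right are > 22.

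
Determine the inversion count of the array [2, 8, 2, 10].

Finding inversions in [2, 8, 2, 10]:

(1, 2): arr[1]=8 > arr[2]=2

Total inversions: 1

The array has 1 inversion(s): (1,2). Each pair (i,j) satisfies i < j and arr[i] > arr[j].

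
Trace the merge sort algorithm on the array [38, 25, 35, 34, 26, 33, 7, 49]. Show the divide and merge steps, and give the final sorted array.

Merge sort trace:

Split: [38, 25, 35, 34, 26, 33, 7, 49] -> [38, 25, 35, 34] and [26, 33, 7, 49]
  Split: [38, 25, 35, 34] -> [38, 25] and [35, 34]
    Split: [38, 25] -> [38] and [25]
    Merge: [38] + [25] -> [25, 38]
    Split: [35, 34] -> [35] and [34]
    Merge: [35] + [34] -> [34, 35]
  Merge: [25, 38] + [34, 35] -> [25, 34, 35, 38]
  Split: [26, 33, 7, 49] -> [26, 33] and [7, 49]
    Split: [26, 33] -> [26] and [33]
    Merge: [26] + [33] -> [26, 33]
    Split: [7, 49] -> [7] and [49]
    Merge: [7] + [49] -> [7, 49]
  Merge: [26, 33] + [7, 49] -> [7, 26, 33, 49]
Merge: [25, 34, 35, 38] + [7, 26, 33, 49] -> [7, 25, 26, 33, 34, 35, 38, 49]

Final sorted array: [7, 25, 26, 33, 34, 35, 38, 49]

The merge sort proceeds by recursively splitting the array and merging sorted halves.
After all merges, the sorted array is [7, 25, 26, 33, 34, 35, 38, 49].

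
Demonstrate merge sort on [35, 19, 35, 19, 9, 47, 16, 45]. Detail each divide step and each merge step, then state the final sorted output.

Merge sort trace:

Split: [35, 19, 35, 19, 9, 47, 16, 45] -> [35, 19, 35, 19] and [9, 47, 16, 45]
  Split: [35, 19, 35, 19] -> [35, 19] and [35, 19]
    Split: [35, 19] -> [35] and [19]
    Merge: [35] + [19] -> [19, 35]
    Split: [35, 19] -> [35] and [19]
    Merge: [35] + [19] -> [19, 35]
  Merge: [19, 35] + [19, 35] -> [19, 19, 35, 35]
  Split: [9, 47, 16, 45] -> [9, 47] and [16, 45]
    Split: [9, 47] -> [9] and [47]
    Merge: [9] + [47] -> [9, 47]
    Split: [16, 45] -> [16] and [45]
    Merge: [16] + [45] -> [16, 45]
  Merge: [9, 47] + [16, 45] -> [9, 16, 45, 47]
Merge: [19, 19, 35, 35] + [9, 16, 45, 47] -> [9, 16, 19, 19, 35, 35, 45, 47]

Final sorted array: [9, 16, 19, 19, 35, 35, 45, 47]

The merge sort proceeds by recursively splitting the array and merging sorted halves.
After all merges, the sorted array is [9, 16, 19, 19, 35, 35, 45, 47].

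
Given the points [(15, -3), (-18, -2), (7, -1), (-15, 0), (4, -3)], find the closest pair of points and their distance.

Computing all pairwise distances among 5 points:

d((15, -3), (-18, -2)) = 33.0151
d((15, -3), (7, -1)) = 8.2462
d((15, -3), (-15, 0)) = 30.1496
d((15, -3), (4, -3)) = 11.0
d((-18, -2), (7, -1)) = 25.02
d((-18, -2), (-15, 0)) = 3.6056 <-- minimum
d((-18, -2), (4, -3)) = 22.0227
d((7, -1), (-15, 0)) = 22.0227
d((7, -1), (4, -3)) = 3.6056 <-- minimum
d((-15, 0), (4, -3)) = 19.2354

Minimum distance: 3.6056 (tie among 2 pairs: (-18, -2) and (-15, 0); (7, -1) and (4, -3))

The minimum Euclidean distance is 3.6056. There is a tie: 2 pairs achieve this minimum — (-18, -2) and (-15, 0); (7, -1) and (4, -3). Any of these is a valid closest pair. For 5 points, brute-force pairwise comparison is shown above. For large n, the divide-and-conquer algorithm (sort by x, recurse on halves, check the dividing strip) achieves O(n log n).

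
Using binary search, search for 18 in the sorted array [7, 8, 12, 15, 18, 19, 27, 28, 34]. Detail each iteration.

Binary search for 18 in [7, 8, 12, 15, 18, 19, 27, 28, 34]:

lo=0, hi=8, mid=4, arr[mid]=18 -> Found target at index 4!

Binary search finds 18 at index 4 after 1 comparisons. The search repeatedly halves the search space by comparing with the middle element.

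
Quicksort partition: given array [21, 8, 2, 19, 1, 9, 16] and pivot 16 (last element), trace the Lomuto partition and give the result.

Lomuto partition with pivot = 16:

Initial array: [21, 8, 2, 19, 1, 9, 16]

arr[0]=21 > 16: no swap
arr[1]=8 <= 16: swap with position 0, array becomes [8, 21, 2, 19, 1, 9, 16]
arr[2]=2 <= 16: swap with position 1, array becomes [8, 2, 21, 19, 1, 9, 16]
arr[3]=19 > 16: no swap
arr[4]=1 <= 16: swap with position 2, array becomes [8, 2, 1, 19, 21, 9, 16]
arr[5]=9 <= 16: swap with position 3, array becomes [8, 2, 1, 9, 21, 19, 16]

Place pivot at position 4: [8, 2, 1, 9, 16, 19, 21]
Pivot position: 4

After partitioning with pivot 16, the array becomes [8, 2, 1, 9, 16, 19, 21]. The pivot is placed at index 4. All elements to the left of the pivot are <= 16, and all elements to the right are > 16.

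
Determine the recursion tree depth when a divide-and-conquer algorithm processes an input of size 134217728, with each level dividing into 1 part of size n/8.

For divide and conquer with division factor 8:

Problem sizes at each level:
Level 0: 134217728
Level 1: 16777216
Level 2: 2097152
Level 3: 262144
Level 4: 32768
Level 5: 4096
Level 6: 512
Level 7: 64
Level 8: 8
Level 9: 1

The root is level 0 and the size-1 base case is level 9 (the tree spans levels 0 through 9, i.e. 10 levels counting the root), so the depth is the number of divisions: log_8(134217728) = 9

The recursion tree depth is log_8(134217728) = 9. At each level, the problem size is divided by 8, so it takes 9 divisions to reduce to a base case of size 1. The algorithm makes 1 recursive call at each level.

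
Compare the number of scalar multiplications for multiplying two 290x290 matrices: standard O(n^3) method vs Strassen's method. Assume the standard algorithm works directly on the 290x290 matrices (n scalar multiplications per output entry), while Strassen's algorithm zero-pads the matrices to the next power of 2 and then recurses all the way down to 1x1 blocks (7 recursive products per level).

Matrix multiplication for 290x290 matrices:

Strassen's algorithm requires power-of-2 dimensions. Pad 290x290 to 512x512 (next power of 2).

Standard algorithm: 290^3 = 24389000 multiplications
Strassen's algorithm: 7^(log2(512)) = 7^9 = 40353607 multiplications
Difference: 24389000 - 40353607 = -15964607 (Strassen uses MORE here due to padding overhead — for small or just-over-power-of-2 n, padding can outweigh the per-level savings)

Standard: 24389000 multiplications (290^3). Strassen: 40353607 multiplications (7^9, after padding to 512x512). Strassen reduces 8 recursive multiplications to 7 at each level.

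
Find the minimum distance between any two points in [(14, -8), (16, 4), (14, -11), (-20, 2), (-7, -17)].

Computing all pairwise distances among 5 points:

d((14, -8), (16, 4)) = 12.1655
d((14, -8), (14, -11)) = 3.0 <-- minimum
d((14, -8), (-20, 2)) = 35.4401
d((14, -8), (-7, -17)) = 22.8473
d((16, 4), (14, -11)) = 15.1327
d((16, 4), (-20, 2)) = 36.0555
d((16, 4), (-7, -17)) = 31.1448
d((14, -11), (-20, 2)) = 36.4005
d((14, -11), (-7, -17)) = 21.8403
d((-20, 2), (-7, -17)) = 23.0217

Closest pair: (14, -8) and (14, -11) with distance 3.0

The closest pair is (14, -8) and (14, -11) with Euclidean distance 3.0. For 5 points, brute-force pairwise comparison is shown above. For large n, the divide-and-conquer algorithm (sort by x, recurse on halves, check the dividing strip) achieves O(n log n).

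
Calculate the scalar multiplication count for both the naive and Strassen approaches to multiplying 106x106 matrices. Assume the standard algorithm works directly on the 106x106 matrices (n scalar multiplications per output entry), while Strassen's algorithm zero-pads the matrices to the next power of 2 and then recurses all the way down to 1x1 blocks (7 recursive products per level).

Matrix multiplication for 106x106 matrices:

Strassen's algorithm requires power-of-2 dimensions. Pad 106x106 to 128x128 (next power of 2).

Standard algorithm: 106^3 = 1191016 multiplications
Strassen's algorithm: 7^(log2(128)) = 7^7 = 823543 multiplications
Savings: 1191016 - 823543 = 367473 multiplications

Standard: 1191016 multiplications (106^3). Strassen: 823543 multiplications (7^7, after padding to 128x128). Strassen reduces 8 recursive multiplications to 7 at each level.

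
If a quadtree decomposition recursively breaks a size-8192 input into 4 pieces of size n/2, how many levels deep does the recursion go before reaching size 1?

For divide and conquer with division factor 2:

Problem sizes at each level:
Level 0: 8192
Level 1: 4096
Level 2: 2048
Level 3: 1024
Level 4: 512
Level 5: 256
Level 6: 128
Level 7: 64
Level 8: 32
Level 9: 16
Level 10: 8
Level 11: 4
Level 12: 2
Level 13: 1

The root is level 0 and the size-1 base case is level 13 (the tree spans levels 0 through 13, i.e. 14 levels counting the root), so the depth is the number of divisions: log_2(8192) = 13

The recursion tree depth is log_2(8192) = 13. At each level, the problem size is divided by 2, so it takes 13 divisions to reduce to a base case of size 1. The algorithm makes 4 recursive calls at each level.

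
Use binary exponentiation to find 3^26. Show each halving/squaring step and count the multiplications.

Computing 3^26 by squaring (build up from 3^1; each line after the first costs one multiplication):

3^1 = 3
3^2 = (3^1)^2 = 3^2 = 9
3^3 = 3 * 3^2 = 3 * 9 = 27
3^6 = (3^3)^2 = 27^2 = 729
3^12 = (3^6)^2 = 729^2 = 531441
3^13 = 3 * 3^12 = 3 * 531441 = 1594323
3^26 = (3^13)^2 = 1594323^2 = 2541865828329

Result: 2541865828329
Multiplications needed: 6 (6 lines after 3^1)

3^26 = 2541865828329. Using exponentiation by squaring, this requires 6 multiplications. The key idea: if the exponent is even, square the half-power; if odd, multiply by the base once.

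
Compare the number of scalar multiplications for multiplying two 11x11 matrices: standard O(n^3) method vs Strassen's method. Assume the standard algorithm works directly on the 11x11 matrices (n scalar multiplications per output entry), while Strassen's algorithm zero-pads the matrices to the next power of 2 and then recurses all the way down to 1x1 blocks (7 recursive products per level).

Matrix multiplication for 11x11 matrices:

Strassen's algorithm requires power-of-2 dimensions. Pad 11x11 to 16x16 (next power of 2).

Standard algorithm: 11^3 = 1331 multiplications
Strassen's algorithm: 7^(log2(16)) = 7^4 = 2401 multiplications
Difference: 1331 - 2401 = -1070 (Strassen uses MORE here due to padding overhead — for small or just-over-power-of-2 n, padding can outweigh the per-level savings)

Standard: 1331 multiplications (11^3). Strassen: 2401 multiplications (7^4, after padding to 16x16). Strassen reduces 8 recursive multiplications to 7 at each level.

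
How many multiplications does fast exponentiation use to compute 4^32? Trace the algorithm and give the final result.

Computing 4^32 by squaring (build up from 4^1; each line after the first costs one multiplication):

4^1 = 4
4^2 = (4^1)^2 = 4^2 = 16
4^4 = (4^2)^2 = 16^2 = 256
4^8 = (4^4)^2 = 256^2 = 65536
4^16 = (4^8)^2 = 65536^2 = 4294967296
4^32 = (4^16)^2 = 4294967296^2 = 18446744073709551616

Result: 18446744073709551616
Multiplications needed: 5 (5 lines after 4^1)

4^32 = 18446744073709551616. Using exponentiation by squaring, this requires 5 multiplications. The key idea: if the exponent is even, square the half-power; if odd, multiply by the base once.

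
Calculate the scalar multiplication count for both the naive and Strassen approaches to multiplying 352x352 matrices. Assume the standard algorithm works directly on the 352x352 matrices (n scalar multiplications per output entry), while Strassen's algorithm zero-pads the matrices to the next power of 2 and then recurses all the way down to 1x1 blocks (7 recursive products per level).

Matrix multiplication for 352x352 matrices:

Strassen's algorithm requires power-of-2 dimensions. Pad 352x352 to 512x512 (next power of 2).

Standard algorithm: 352^3 = 43614208 multiplications
Strassen's algorithm: 7^(log2(512)) = 7^9 = 40353607 multiplications
Savings: 43614208 - 40353607 = 3260601 multiplications

Standard: 43614208 multiplications (352^3). Strassen: 40353607 multiplications (7^9, after padding to 512x512). Strassen reduces 8 recursive multiplications to 7 at each level.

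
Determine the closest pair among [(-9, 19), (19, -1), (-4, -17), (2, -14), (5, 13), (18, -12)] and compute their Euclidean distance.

Computing all pairwise distances among 6 points:

d((-9, 19), (19, -1)) = 34.4093
d((-9, 19), (-4, -17)) = 36.3456
d((-9, 19), (2, -14)) = 34.7851
d((-9, 19), (5, 13)) = 15.2315
d((-9, 19), (18, -12)) = 41.1096
d((19, -1), (-4, -17)) = 28.0179
d((19, -1), (2, -14)) = 21.4009
d((19, -1), (5, 13)) = 19.799
d((19, -1), (18, -12)) = 11.0454
d((-4, -17), (2, -14)) = 6.7082 <-- minimum
d((-4, -17), (5, 13)) = 31.3209
d((-4, -17), (18, -12)) = 22.561
d((2, -14), (5, 13)) = 27.1662
d((2, -14), (18, -12)) = 16.1245
d((5, 13), (18, -12)) = 28.178

Closest pair: (-4, -17) and (2, -14) with distance 6.7082

The closest pair is (-4, -17) and (2, -14) with Euclidean distance 6.7082. For 6 points, brute-force pairwise comparison is shown above. For large n, the divide-and-conquer algorithm (sort by x, recurse on halves, check the dividing strip) achieves O(n log n).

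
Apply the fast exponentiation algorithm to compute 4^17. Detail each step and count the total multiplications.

Computing 4^17 by squaring (build up from 4^1; each line after the first costs one multiplication):

4^1 = 4
4^2 = (4^1)^2 = 4^2 = 16
4^4 = (4^2)^2 = 16^2 = 256
4^8 = (4^4)^2 = 256^2 = 65536
4^16 = (4^8)^2 = 65536^2 = 4294967296
4^17 = 4 * 4^16 = 4 * 4294967296 = 17179869184

Result: 17179869184
Multiplications needed: 5 (5 lines after 4^1)

4^17 = 17179869184. Using exponentiation by squaring, this requires 5 multiplications. The key idea: if the exponent is even, square the half-power; if odd, multiply by the base once.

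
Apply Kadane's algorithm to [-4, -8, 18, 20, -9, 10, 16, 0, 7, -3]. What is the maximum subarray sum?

Using Kadane's algorithm on [-4, -8, 18, 20, -9, 10, 16, 0, 7, -3]:

Scanning through the array:
Position 1 (value -8): max_ending_here = -8, max_so_far = -4
Position 2 (value 18): max_ending_here = 18, max_so_far = 18
Position 3 (value 20): max_ending_here = 38, max_so_far = 38
Position 4 (value -9): max_ending_here = 29, max_so_far = 38
Position 5 (value 10): max_ending_here = 39, max_so_far = 39
Position 6 (value 16): max_ending_here = 55, max_so_far = 55
Position 7 (value 0): max_ending_here = 55, max_so_far = 55
Position 8 (value 7): max_ending_here = 62, max_so_far = 62
Position 9 (value -3): max_ending_here = 59, max_so_far = 62

Maximum subarray: [18, 20, -9, 10, 16, 0, 7]
Maximum sum: 62

The maximum subarray is [18, 20, -9, 10, 16, 0, 7] with sum 62. This subarray runs from index 2 to index 8.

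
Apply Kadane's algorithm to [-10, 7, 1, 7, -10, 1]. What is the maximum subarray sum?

Using Kadane's algorithm on [-10, 7, 1, 7, -10, 1]:

Scanning through the array:
Position 1 (value 7): max_ending_here = 7, max_so_far = 7
Position 2 (value 1): max_ending_here = 8, max_so_far = 8
Position 3 (value 7): max_ending_here = 15, max_so_far = 15
Position 4 (value -10): max_ending_here = 5, max_so_far = 15
Position 5 (value 1): max_ending_here = 6, max_so_far = 15

Maximum subarray: [7, 1, 7]
Maximum sum: 15

The maximum subarray is [7, 1, 7] with sum 15. This subarray runs from index 1 to index 3.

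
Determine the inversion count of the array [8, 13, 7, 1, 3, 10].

Finding inversions in [8, 13, 7, 1, 3, 10]:

(0, 2): arr[0]=8 > arr[2]=7
(0, 3): arr[0]=8 > arr[3]=1
(0, 4): arr[0]=8 > arr[4]=3
(1, 2): arr[1]=13 > arr[2]=7
(1, 3): arr[1]=13 > arr[3]=1
(1, 4): arr[1]=13 > arr[4]=3
(1, 5): arr[1]=13 > arr[5]=10
(2, 3): arr[2]=7 > arr[3]=1
(2, 4): arr[2]=7 > arr[4]=3

Total inversions: 9

The array has 9 inversion(s): (0,2), (0,3), (0,4), (1,2), (1,3), (1,4), (1,5), (2,3), (2,4). Each pair (i,j) satisfies i < j and arr[i] > arr[j].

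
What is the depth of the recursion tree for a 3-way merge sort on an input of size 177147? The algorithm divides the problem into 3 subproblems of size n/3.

For divide and conquer with division factor 3:

Problem sizes at each level:
Level 0: 177147
Level 1: 59049
Level 2: 19683
Level 3: 6561
Level 4: 2187
Level 5: 729
Level 6: 243
Level 7: 81
Level 8: 27
Level 9: 9
Level 10: 3
Level 11: 1

The root is level 0 and the size-1 base case is level 11 (the tree spans levels 0 through 11, i.e. 12 levels counting the root), so the depth is the number of divisions: log_3(177147) = 11

The recursion tree depth is log_3(177147) = 11. At each level, the problem size is divided by 3, so it takes 11 divisions to reduce to a base case of size 1. The algorithm makes 3 recursive calls at each level.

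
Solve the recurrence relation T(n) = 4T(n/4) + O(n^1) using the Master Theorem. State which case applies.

Master Theorem for T(n) = 4T(n/4) + O(n^1):

a = 4, b = 4, c = 1
log_b(a) = log_4(4) = 1.0000

Case 2: c = 1 = log_4(4) = 1.0000
T(n) = O(n^1 log n) = O(n log n)

For T(n) = 4T(n/4) + O(n^1): log_4(4) = 1.0000. This is Case 2 of the Master Theorem (c = log_b(a), equal work at all levels), giving O(n log n).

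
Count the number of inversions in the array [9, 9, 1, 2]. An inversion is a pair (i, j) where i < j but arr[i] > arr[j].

Finding inversions in [9, 9, 1, 2]:

(0, 2): arr[0]=9 > arr[2]=1
(0, 3): arr[0]=9 > arr[3]=2
(1, 2): arr[1]=9 > arr[2]=1
(1, 3): arr[1]=9 > arr[3]=2

Total inversions: 4

The array has 4 inversion(s): (0,2), (0,3), (1,2), (1,3). Each pair (i,j) satisfies i < j and arr[i] > arr[j].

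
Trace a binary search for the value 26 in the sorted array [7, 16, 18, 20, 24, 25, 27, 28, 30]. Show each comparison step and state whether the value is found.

Binary search for 26 in [7, 16, 18, 20, 24, 25, 27, 28, 30]:

lo=0, hi=8, mid=4, arr[mid]=24 -> 24 < 26, search right half
lo=5, hi=8, mid=6, arr[mid]=27 -> 27 > 26, search left half
lo=5, hi=5, mid=5, arr[mid]=25 -> 25 < 26, search right half
lo=6 > hi=5, target 26 not found

Binary search determines that 26 is not in the array after 3 comparisons. The search space was exhausted without finding the target.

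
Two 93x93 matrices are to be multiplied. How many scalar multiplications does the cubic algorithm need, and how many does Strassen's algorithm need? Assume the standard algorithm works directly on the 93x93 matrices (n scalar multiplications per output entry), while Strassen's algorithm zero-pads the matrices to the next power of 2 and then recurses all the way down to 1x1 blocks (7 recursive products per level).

Matrix multiplication for 93x93 matrices:

Strassen's algorithm requires power-of-2 dimensions. Pad 93x93 to 128x128 (next power of 2).

Standard algorithm: 93^3 = 804357 multiplications
Strassen's algorithm: 7^(log2(128)) = 7^7 = 823543 multiplications
Difference: 804357 - 823543 = -19186 (Strassen uses MORE here due to padding overhead — for small or just-over-power-of-2 n, padding can outweigh the per-level savings)

Standard: 804357 multiplications (93^3). Strassen: 823543 multiplications (7^7, after padding to 128x128). Strassen reduces 8 recursive multiplications to 7 at each level.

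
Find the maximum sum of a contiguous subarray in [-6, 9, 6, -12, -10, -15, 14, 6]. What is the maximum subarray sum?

Using Kadane's algorithm on [-6, 9, 6, -12, -10, -15, 14, 6]:

Scanning through the array:
Position 1 (value 9): max_ending_here = 9, max_so_far = 9
Position 2 (value 6): max_ending_here = 15, max_so_far = 15
Position 3 (value -12): max_ending_here = 3, max_so_far = 15
Position 4 (value -10): max_ending_here = -7, max_so_far = 15
Position 5 (value -15): max_ending_here = -15, max_so_far = 15
Position 6 (value 14): max_ending_here = 14, max_so_far = 15
Position 7 (value 6): max_ending_here = 20, max_so_far = 20

Maximum subarray: [14, 6]
Maximum sum: 20

The maximum subarray is [14, 6] with sum 20. This subarray runs from index 6 to index 7.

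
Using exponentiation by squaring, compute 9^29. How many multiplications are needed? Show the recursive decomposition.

Computing 9^29 by squaring (build up from 9^1; each line after the first costs one multiplication):

9^1 = 9
9^2 = (9^1)^2 = 9^2 = 81
9^3 = 9 * 9^2 = 9 * 81 = 729
9^6 = (9^3)^2 = 729^2 = 531441
9^7 = 9 * 9^6 = 9 * 531441 = 4782969
9^14 = (9^7)^2 = 4782969^2 = 22876792454961
9^28 = (9^14)^2 = 22876792454961^2 = 523347633027360537213511521
9^29 = 9 * 9^28 = 9 * 523347633027360537213511521 = 4710128697246244834921603689

Result: 4710128697246244834921603689
Multiplications needed: 7 (7 lines after 9^1)

9^29 = 4710128697246244834921603689. Using exponentiation by squaring, this requires 7 multiplications. The key idea: if the exponent is even, square the half-power; if odd, multiply by the base once.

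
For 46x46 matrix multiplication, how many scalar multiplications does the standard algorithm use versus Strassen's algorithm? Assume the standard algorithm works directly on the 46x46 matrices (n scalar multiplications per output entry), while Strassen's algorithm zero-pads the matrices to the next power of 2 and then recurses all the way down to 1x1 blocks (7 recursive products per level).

Matrix multiplication for 46x46 matrices:

Strassen's algorithm requires power-of-2 dimensions. Pad 46x46 to 64x64 (next power of 2).

Standard algorithm: 46^3 = 97336 multiplications
Strassen's algorithm: 7^(log2(64)) = 7^6 = 117649 multiplications
Difference: 97336 - 117649 = -20313 (Strassen uses MORE here due to padding overhead — for small or just-over-power-of-2 n, padding can outweigh the per-level savings)

Standard: 97336 multiplications (46^3). Strassen: 117649 multiplications (7^6, after padding to 64x64). Strassen reduces 8 recursive multiplications to 7 at each level.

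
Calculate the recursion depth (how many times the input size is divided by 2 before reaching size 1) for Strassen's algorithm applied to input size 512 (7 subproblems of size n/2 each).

For divide and conquer with division factor 2:

Problem sizes at each level:
Level 0: 512
Level 1: 256
Level 2: 128
Level 3: 64
Level 4: 32
Level 5: 16
Level 6: 8
Level 7: 4
Level 8: 2
Level 9: 1

The root is level 0 and the size-1 base case is level 9 (the tree spans levels 0 through 9, i.e. 10 levels counting the root), so the depth is the number of divisions: log_2(512) = 9

The recursion tree depth is log_2(512) = 9. At each level, the problem size is divided by 2, so it takes 9 divisions to reduce to a base case of size 1. The algorithm makes 7 recursive calls at each level.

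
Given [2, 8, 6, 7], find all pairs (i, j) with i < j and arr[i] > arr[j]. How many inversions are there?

Finding inversions in [2, 8, 6, 7]:

(1, 2): arr[1]=8 > arr[2]=6
(1, 3): arr[1]=8 > arr[3]=7

Total inversions: 2

The array has 2 inversion(s): (1,2), (1,3). Each pair (i,j) satisfies i < j and arr[i] > arr[j].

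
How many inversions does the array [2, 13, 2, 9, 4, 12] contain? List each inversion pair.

Finding inversions in [2, 13, 2, 9, 4, 12]:

(1, 2): arr[1]=13 > arr[2]=2
(1, 3): arr[1]=13 > arr[3]=9
(1, 4): arr[1]=13 > arr[4]=4
(1, 5): arr[1]=13 > arr[5]=12
(3, 4): arr[3]=9 > arr[4]=4

Total inversions: 5

The array has 5 inversion(s): (1,2), (1,3), (1,4), (1,5), (3,4). Each pair (i,j) satisfies i < j and arr[i] > arr[j].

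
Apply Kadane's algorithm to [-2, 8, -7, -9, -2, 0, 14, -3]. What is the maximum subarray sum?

Using Kadane's algorithm on [-2, 8, -7, -9, -2, 0, 14, -3]:

Scanning through the array:
Position 1 (value 8): max_ending_here = 8, max_so_far = 8
Position 2 (value -7): max_ending_here = 1, max_so_far = 8
Position 3 (value -9): max_ending_here = -8, max_so_far = 8
Position 4 (value -2): max_ending_here = -2, max_so_far = 8
Position 5 (value 0): max_ending_here = 0, max_so_far = 8
Position 6 (value 14): max_ending_here = 14, max_so_far = 14
Position 7 (value -3): max_ending_here = 11, max_so_far = 14

Maximum subarray: [0, 14]
Maximum sum: 14

The maximum subarray is [0, 14] with sum 14. This subarray runs from index 5 to index 6.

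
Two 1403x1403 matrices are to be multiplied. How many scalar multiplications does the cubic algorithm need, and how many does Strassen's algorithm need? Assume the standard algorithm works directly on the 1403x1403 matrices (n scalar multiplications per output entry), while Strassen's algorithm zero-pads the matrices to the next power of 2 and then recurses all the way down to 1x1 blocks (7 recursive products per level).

Matrix multiplication for 1403x1403 matrices:

Strassen's algorithm requires power-of-2 dimensions. Pad 1403x1403 to 2048x2048 (next power of 2).

Standard algorithm: 1403^3 = 2761677827 multiplications
Strassen's algorithm: 7^(log2(2048)) = 7^11 = 1977326743 multiplications
Savings: 2761677827 - 1977326743 = 784351084 multiplications

Standard: 2761677827 multiplications (1403^3). Strassen: 1977326743 multiplications (7^11, after padding to 2048x2048). Strassen reduces 8 recursive multiplications to 7 at each level.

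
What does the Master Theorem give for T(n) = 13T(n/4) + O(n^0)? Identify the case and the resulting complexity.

Master Theorem for T(n) = 13T(n/4) + O(n^0):

a = 13, b = 4, c = 0
log_b(a) = log_4(13) = 1.8502

Case 1: c = 0 < log_4(13) = 1.8502
T(n) = O(n^(log_4 13))

For T(n) = 13T(n/4) + O(n^0): log_4(13) = 1.8502. This is Case 1 of the Master Theorem (c < log_b(a), work dominated by leaves), giving O(n^(log_4 13)).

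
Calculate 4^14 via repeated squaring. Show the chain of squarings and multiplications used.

Computing 4^14 by squaring (build up from 4^1; each line after the first costs one multiplication):

4^1 = 4
4^2 = (4^1)^2 = 4^2 = 16
4^3 = 4 * 4^2 = 4 * 16 = 64
4^6 = (4^3)^2 = 64^2 = 4096
4^7 = 4 * 4^6 = 4 * 4096 = 16384
4^14 = (4^7)^2 = 16384^2 = 268435456

Result: 268435456
Multiplications needed: 5 (5 lines after 4^1)

4^14 = 268435456. Using exponentiation by squaring, this requires 5 multiplications. The key idea: if the exponent is even, square the half-power; if odd, multiply by the base once.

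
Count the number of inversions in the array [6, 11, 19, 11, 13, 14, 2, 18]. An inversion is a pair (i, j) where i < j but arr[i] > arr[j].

Finding inversions in [6, 11, 19, 11, 13, 14, 2, 18]:

(0, 6): arr[0]=6 > arr[6]=2
(1, 6): arr[1]=11 > arr[6]=2
(2, 3): arr[2]=19 > arr[3]=11
(2, 4): arr[2]=19 > arr[4]=13
(2, 5): arr[2]=19 > arr[5]=14
(2, 6): arr[2]=19 > arr[6]=2
(2, 7): arr[2]=19 > arr[7]=18
(3, 6): arr[3]=11 > arr[6]=2
(4, 6): arr[4]=13 > arr[6]=2
(5, 6): arr[5]=14 > arr[6]=2

Total inversions: 10

The array has 10 inversion(s): (0,6), (1,6), (2,3), (2,4), (2,5), (2,6), (2,7), (3,6), (4,6), (5,6). Each pair (i,j) satisfies i < j and arr[i] > arr[j].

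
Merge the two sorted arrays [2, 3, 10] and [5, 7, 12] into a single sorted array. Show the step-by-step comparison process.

Merging process:

Compare 2 vs 5: take 2 from left. Merged: [2]
Compare 3 vs 5: take 3 from left. Merged: [2, 3]
Compare 10 vs 5: take 5 from right. Merged: [2, 3, 5]
Compare 10 vs 7: take 7 from right. Merged: [2, 3, 5, 7]
Compare 10 vs 12: take 10 from left. Merged: [2, 3, 5, 7, 10]
Append remaining from right: [12]. Merged: [2, 3, 5, 7, 10, 12]

Final merged array: [2, 3, 5, 7, 10, 12]
Total comparisons: 5

The merged array is [2, 3, 5, 7, 10, 12], requiring 5 comparisons. The merge step runs in O(n) time where n is the total number of elements.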